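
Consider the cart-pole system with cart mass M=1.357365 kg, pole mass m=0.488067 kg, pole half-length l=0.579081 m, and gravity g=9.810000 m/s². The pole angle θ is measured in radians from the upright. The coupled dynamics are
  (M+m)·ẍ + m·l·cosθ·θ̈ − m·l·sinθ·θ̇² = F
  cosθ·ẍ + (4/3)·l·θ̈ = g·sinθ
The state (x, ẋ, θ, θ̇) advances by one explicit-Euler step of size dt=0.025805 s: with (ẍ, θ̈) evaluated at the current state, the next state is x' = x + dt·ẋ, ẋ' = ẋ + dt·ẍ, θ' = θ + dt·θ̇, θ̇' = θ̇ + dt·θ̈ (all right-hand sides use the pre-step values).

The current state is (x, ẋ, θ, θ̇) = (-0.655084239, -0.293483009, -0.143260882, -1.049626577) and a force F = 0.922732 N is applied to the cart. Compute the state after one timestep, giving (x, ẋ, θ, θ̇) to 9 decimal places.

sinθ=-0.142771345, cosθ=0.989755699
temp = (F + m·l·θ̇²·sinθ)/(M+m) = (0.922732 + -0.044455904)/1.845432 = 0.475918970
θ̈ = (g·sinθ − cosθ·temp)/(l·(4/3 − m·cos²θ/(M+m))) = -3.008672504
ẍ = temp − m·l·θ̈·cosθ/(M+m) = 0.931980711
Euler: x'=-0.655084239+0.025805·-0.293483009=-0.662657568, ẋ'=-0.293483009+0.025805·0.931980711=-0.269433247
       θ'=-0.143260882+0.025805·-1.049626577=-0.170346496, θ̇'=-1.049626577+0.025805·-3.008672504=-1.127265371

(-0.662657568, -0.269433247, -0.170346496, -1.127265371)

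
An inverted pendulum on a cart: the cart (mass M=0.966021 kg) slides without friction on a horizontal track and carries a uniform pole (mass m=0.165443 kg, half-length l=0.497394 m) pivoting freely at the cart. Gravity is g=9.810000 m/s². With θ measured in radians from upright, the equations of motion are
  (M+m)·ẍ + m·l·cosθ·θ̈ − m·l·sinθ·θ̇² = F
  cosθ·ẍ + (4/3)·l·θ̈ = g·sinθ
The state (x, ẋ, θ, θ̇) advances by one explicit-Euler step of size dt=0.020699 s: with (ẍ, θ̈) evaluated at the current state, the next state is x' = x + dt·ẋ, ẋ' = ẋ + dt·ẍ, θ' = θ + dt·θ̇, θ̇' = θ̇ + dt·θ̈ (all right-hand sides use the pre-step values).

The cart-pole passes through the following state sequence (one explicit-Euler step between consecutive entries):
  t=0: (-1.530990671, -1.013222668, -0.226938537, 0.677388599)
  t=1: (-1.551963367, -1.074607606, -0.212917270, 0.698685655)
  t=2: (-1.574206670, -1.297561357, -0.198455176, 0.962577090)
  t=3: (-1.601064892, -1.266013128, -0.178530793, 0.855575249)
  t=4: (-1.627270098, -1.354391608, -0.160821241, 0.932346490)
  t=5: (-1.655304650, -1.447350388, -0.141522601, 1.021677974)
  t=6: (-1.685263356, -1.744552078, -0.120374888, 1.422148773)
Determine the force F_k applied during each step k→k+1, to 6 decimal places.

step 0→1:
  ẍ = (ẋ'−ẋ)/dt = (-1.074607606−-1.013222668)/0.020699 = -2.965599
  θ̈ = (θ̇'−θ̇)/dt = (0.698685655−0.677388599)/0.020699 = 1.028893
  sinθ=-0.224996, cosθ=0.974360
  F = (M+m)·ẍ + m·l·cosθ·θ̈ − m·l·sinθ·θ̇² = -3.355469 + 0.082497 − -0.008496 = -3.264476
step 1→2:
  ẍ = (ẋ'−ẋ)/dt = (-1.297561357−-1.074607606)/0.020699 = -10.771233
  θ̈ = (θ̇'−θ̇)/dt = (0.962577090−0.698685655)/0.020699 = 12.748994
  sinθ=-0.211312, cosθ=0.977419
  F = (M+m)·ẍ + m·l·cosθ·θ̈ − m·l·sinθ·θ̇² = -12.187262 + 1.025429 − -0.008489 = -11.153345
step 2→3:
  ẍ = (ẋ'−ẋ)/dt = (-1.266013128−-1.297561357)/0.020699 = 1.524143
  θ̈ = (θ̇'−θ̇)/dt = (0.855575249−0.962577090)/0.020699 = -5.169421
  sinθ=-0.197155, cosθ=0.980372
  F = (M+m)·ẍ + m·l·cosθ·θ̈ − m·l·sinθ·θ̇² = 1.724513 + -0.417044 − -0.015032 = 1.322501
step 3→4:
  ẍ = (ẋ'−ẋ)/dt = (-1.354391608−-1.266013128)/0.020699 = -4.269698
  θ̈ = (θ̇'−θ̇)/dt = (0.932346490−0.855575249)/0.020699 = 3.708935
  sinθ=-0.177584, cosθ=0.984106
  F = (M+m)·ẍ + m·l·cosθ·θ̈ − m·l·sinθ·θ̇² = -4.831010 + 0.300358 − -0.010697 = -4.519954
step 4→5:
  ẍ = (ẋ'−ẋ)/dt = (-1.447350388−-1.354391608)/0.020699 = -4.490979
  θ̈ = (θ̇'−θ̇)/dt = (1.021677974−0.932346490)/0.020699 = 4.315739
  sinθ=-0.160129, cosθ=0.987096
  F = (M+m)·ẍ + m·l·cosθ·θ̈ − m·l·sinθ·θ̇² = -5.081381 + 0.350561 − -0.011454 = -4.719366
step 5→6:
  ẍ = (ẋ'−ẋ)/dt = (-1.744552078−-1.447350388)/0.020699 = -14.358263
  θ̈ = (θ̇'−θ̇)/dt = (1.422148773−1.021677974)/0.020699 = 19.347350
  sinθ=-0.141051, cosθ=0.990002
  F = (M+m)·ẍ + m·l·cosθ·θ̈ − m·l·sinθ·θ̇² = -16.245858 + 1.576183 − -0.012116 = -14.657559

F_0 = -3.264476 N
F_1 = -11.153345 N
F_2 = 1.322501 N
F_3 = -4.519954 N
F_4 = -4.719366 N
F_5 = -14.657559 N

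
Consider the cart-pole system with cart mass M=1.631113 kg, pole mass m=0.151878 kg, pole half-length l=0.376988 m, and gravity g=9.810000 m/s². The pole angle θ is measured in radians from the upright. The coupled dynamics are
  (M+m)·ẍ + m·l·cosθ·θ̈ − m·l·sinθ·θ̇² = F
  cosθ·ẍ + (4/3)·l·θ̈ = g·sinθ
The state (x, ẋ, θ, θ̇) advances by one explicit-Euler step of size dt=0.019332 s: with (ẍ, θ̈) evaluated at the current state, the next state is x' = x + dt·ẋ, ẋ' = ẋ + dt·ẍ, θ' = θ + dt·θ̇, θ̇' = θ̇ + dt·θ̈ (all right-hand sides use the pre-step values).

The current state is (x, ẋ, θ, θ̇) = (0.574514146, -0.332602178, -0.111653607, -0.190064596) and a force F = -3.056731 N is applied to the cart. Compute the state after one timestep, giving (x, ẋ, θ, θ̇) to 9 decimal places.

sinθ=-0.111421763, cosθ=0.993773209
temp = (F + m·l·θ̇²·sinθ)/(M+m) = (-3.056731 + -0.000230460)/1.782991 = -1.714513118
θ̈ = (g·sinθ − cosθ·temp)/(l·(4/3 − m·cos²θ/(M+m))) = 1.296967194
ẍ = temp − m·l·θ̈·cosθ/(M+m) = -1.755902556
Euler: x'=0.574514146+0.019332·-0.332602178=0.568084281, ẋ'=-0.332602178+0.019332·-1.755902556=-0.366547286
       θ'=-0.111653607+0.019332·-0.190064596=-0.115327936, θ̇'=-0.190064596+0.019332·1.296967194=-0.164991626

(0.568084281, -0.366547286, -0.115327936, -0.164991626)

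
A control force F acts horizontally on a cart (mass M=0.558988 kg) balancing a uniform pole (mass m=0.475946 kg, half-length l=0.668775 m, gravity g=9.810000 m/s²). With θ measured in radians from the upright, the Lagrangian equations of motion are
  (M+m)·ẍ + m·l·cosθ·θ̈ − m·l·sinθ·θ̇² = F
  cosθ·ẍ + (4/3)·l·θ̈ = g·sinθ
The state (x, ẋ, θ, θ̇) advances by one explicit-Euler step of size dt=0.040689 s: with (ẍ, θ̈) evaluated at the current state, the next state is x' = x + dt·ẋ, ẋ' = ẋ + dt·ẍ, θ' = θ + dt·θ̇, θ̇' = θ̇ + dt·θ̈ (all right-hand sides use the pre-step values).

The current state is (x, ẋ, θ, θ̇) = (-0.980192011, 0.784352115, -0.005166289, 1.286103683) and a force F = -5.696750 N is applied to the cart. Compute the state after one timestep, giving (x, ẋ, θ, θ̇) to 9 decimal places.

sinθ=-0.005166266, cosθ=0.999986655
temp = (F + m·l·θ̇²·sinθ)/(M+m) = (-5.696750 + -0.002719985)/1.034934 = -5.507085461
θ̈ = (g·sinθ − cosθ·temp)/(l·(4/3 − m·cos²θ/(M+m))) = 9.340607560
ẍ = temp − m·l·θ̈·cosθ/(M+m) = -8.379812661
Euler: x'=-0.980192011+0.040689·0.784352115=-0.948277508, ẋ'=0.784352115+0.040689·-8.379812661=0.443385918
       θ'=-0.005166289+0.040689·1.286103683=0.047163984, θ̇'=1.286103683+0.040689·9.340607560=1.666163664

(-0.948277508, 0.443385918, 0.047163984, 1.666163664)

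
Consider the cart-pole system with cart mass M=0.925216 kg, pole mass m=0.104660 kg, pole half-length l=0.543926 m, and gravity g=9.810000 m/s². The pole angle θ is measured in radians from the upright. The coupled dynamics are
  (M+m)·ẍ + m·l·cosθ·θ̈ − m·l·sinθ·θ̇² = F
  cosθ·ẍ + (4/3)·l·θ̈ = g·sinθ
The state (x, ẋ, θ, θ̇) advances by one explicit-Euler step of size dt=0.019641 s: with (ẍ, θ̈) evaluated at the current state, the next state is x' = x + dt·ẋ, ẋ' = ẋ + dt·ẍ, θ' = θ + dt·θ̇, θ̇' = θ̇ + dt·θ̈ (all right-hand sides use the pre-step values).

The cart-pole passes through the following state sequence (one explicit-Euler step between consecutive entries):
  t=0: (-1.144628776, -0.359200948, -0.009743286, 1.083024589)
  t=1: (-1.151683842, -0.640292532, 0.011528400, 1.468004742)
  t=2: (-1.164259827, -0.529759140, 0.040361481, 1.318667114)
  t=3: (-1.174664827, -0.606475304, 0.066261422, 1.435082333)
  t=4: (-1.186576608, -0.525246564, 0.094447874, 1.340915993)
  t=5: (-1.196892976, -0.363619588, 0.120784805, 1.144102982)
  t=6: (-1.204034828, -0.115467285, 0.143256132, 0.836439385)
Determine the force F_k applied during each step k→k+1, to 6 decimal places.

F_0 = -13.622619 N
F_1 = 5.361595 N
F_2 = -3.689465 N
F_3 = 3.979135 N
F_4 = 7.897360 N
F_5 = 12.117657 N

step 0→1:
  ẍ = (ẋ'−ẋ)/dt = (-0.640292532−-0.359200948)/0.019641 = -14.311470
  θ̈ = (θ̇'−θ̇)/dt = (1.468004742−1.083024589)/0.019641 = 19.600843
  sinθ=-0.009743, cosθ=0.999953
  F = (M+m)·ẍ + m·l·cosθ·θ̈ − m·l·sinθ·θ̇² = -14.739040 + 1.115770 − -0.000651 = -13.622619
step 1→2:
  ẍ = (ẋ'−ẋ)/dt = (-0.529759140−-0.640292532)/0.019641 = 5.627687
  θ̈ = (θ̇'−θ̇)/dt = (1.318667114−1.468004742)/0.019641 = -7.603362
  sinθ=0.011528, cosθ=0.999934
  F = (M+m)·ẍ + m·l·cosθ·θ̈ − m·l·sinθ·θ̇² = 5.795819 + -0.432810 − 0.001414 = 5.361595
step 2→3:
  ẍ = (ẋ'−ẋ)/dt = (-0.606475304−-0.529759140)/0.019641 = -3.905919
  θ̈ = (θ̇'−θ̇)/dt = (1.435082333−1.318667114)/0.019641 = 5.927153
  sinθ=0.040351, cosθ=0.999186
  F = (M+m)·ẍ + m·l·cosθ·θ̈ − m·l·sinθ·θ̇² = -4.022613 + 0.337142 − 0.003994 = -3.689465
step 3→4:
  ẍ = (ẋ'−ẋ)/dt = (-0.525246564−-0.606475304)/0.019641 = 4.135672
  θ̈ = (θ̇'−θ̇)/dt = (1.340915993−1.435082333)/0.019641 = -4.794376
  sinθ=0.066213, cosθ=0.997806
  F = (M+m)·ẍ + m·l·cosθ·θ̈ − m·l·sinθ·θ̇² = 4.259230 + -0.272332 − 0.007763 = 3.979135
step 4→5:
  ẍ = (ẋ'−ẋ)/dt = (-0.363619588−-0.525246564)/0.019641 = 8.229060
  θ̈ = (θ̇'−θ̇)/dt = (1.144102982−1.340915993)/0.019641 = -10.020519
  sinθ=0.094308, cosθ=0.995543
  F = (M+m)·ẍ + m·l·cosθ·θ̈ − m·l·sinθ·θ̇² = 8.474912 + -0.567899 − 0.009653 = 7.897360
step 5→6:
  ẍ = (ẋ'−ẋ)/dt = (-0.115467285−-0.363619588)/0.019641 = 12.634403
  θ̈ = (θ̇'−θ̇)/dt = (0.836439385−1.144102982)/0.019641 = -15.664355
  sinθ=0.120491, cosθ=0.992714
  F = (M+m)·ẍ + m·l·cosθ·θ̈ − m·l·sinθ·θ̇² = 13.011868 + -0.885233 − 0.008979 = 12.117657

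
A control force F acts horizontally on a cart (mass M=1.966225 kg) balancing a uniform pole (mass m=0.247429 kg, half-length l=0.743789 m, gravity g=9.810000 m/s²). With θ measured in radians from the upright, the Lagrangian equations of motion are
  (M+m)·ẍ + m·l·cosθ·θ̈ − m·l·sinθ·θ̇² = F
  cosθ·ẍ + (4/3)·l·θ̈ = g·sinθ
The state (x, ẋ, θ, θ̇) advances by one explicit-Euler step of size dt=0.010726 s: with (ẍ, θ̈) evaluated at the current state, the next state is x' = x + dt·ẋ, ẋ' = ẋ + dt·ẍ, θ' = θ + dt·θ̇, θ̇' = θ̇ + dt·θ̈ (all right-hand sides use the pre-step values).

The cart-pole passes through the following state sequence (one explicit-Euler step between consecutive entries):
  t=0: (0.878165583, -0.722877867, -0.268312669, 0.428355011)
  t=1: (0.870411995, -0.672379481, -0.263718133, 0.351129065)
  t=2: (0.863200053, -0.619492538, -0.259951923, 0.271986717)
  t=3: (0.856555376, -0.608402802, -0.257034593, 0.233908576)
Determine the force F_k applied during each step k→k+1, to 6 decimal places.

F_0 = 9.153293 N
F_1 = 9.609866 N
F_2 = 1.660834 N

step 0→1:
  ẍ = (ẋ'−ẋ)/dt = (-0.672379481−-0.722877867)/0.010726 = 4.708035
  θ̈ = (θ̇'−θ̇)/dt = (0.351129065−0.428355011)/0.010726 = -7.199883
  sinθ=-0.265105, cosθ=0.964220
  F = (M+m)·ẍ + m·l·cosθ·θ̈ − m·l·sinθ·θ̇² = 10.421961 + -1.277620 − -0.008952 = 9.153293
step 1→2:
  ẍ = (ẋ'−ẋ)/dt = (-0.619492538−-0.672379481)/0.010726 = 4.930724
  θ̈ = (θ̇'−θ̇)/dt = (0.271986717−0.351129065)/0.010726 = -7.378552
  sinθ=-0.260672, cosθ=0.965427
  F = (M+m)·ẍ + m·l·cosθ·θ̈ − m·l·sinθ·θ̇² = 10.914916 + -1.310965 − -0.005915 = 9.609866
step 2→3:
  ẍ = (ẋ'−ẋ)/dt = (-0.608402802−-0.619492538)/0.010726 = 1.033912
  θ̈ = (θ̇'−θ̇)/dt = (0.233908576−0.271986717)/0.010726 = -3.550078
  sinθ=-0.257034, cosθ=0.966402
  F = (M+m)·ẍ + m·l·cosθ·θ̈ − m·l·sinθ·θ̇² = 2.288723 + -0.631388 − -0.003499 = 1.660834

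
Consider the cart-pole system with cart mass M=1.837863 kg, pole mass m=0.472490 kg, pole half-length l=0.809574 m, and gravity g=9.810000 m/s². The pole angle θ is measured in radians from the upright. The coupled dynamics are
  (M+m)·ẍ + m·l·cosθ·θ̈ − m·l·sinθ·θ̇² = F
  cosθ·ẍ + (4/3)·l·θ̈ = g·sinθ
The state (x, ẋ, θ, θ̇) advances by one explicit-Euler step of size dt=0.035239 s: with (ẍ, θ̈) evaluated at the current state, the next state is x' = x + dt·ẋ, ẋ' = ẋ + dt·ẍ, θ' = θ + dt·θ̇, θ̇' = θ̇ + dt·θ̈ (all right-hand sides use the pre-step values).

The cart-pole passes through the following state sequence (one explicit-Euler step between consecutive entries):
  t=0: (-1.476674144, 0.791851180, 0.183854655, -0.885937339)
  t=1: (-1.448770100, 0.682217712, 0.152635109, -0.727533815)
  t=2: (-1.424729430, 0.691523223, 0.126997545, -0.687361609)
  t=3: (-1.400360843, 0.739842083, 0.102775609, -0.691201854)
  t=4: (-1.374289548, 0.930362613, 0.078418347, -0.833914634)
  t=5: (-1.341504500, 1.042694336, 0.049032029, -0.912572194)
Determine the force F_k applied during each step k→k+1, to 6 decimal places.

step 0→1:
  ẍ = (ẋ'−ẋ)/dt = (0.682217712−0.791851180)/0.035239 = -3.111140
  θ̈ = (θ̇'−θ̇)/dt = (-0.727533815−-0.885937339)/0.035239 = 4.495120
  sinθ=0.182821, cosθ=0.983146
  F = (M+m)·ẍ + m·l·cosθ·θ̈ − m·l·sinθ·θ̇² = -7.187832 + 1.690474 − 0.054888 = -5.552246
step 1→2:
  ẍ = (ẋ'−ẋ)/dt = (0.691523223−0.682217712)/0.035239 = 0.264069
  θ̈ = (θ̇'−θ̇)/dt = (-0.687361609−-0.727533815)/0.035239 = 1.139993
  sinθ=0.152043, cosθ=0.988374
  F = (M+m)·ẍ + m·l·cosθ·θ̈ − m·l·sinθ·θ̇² = 0.610092 + 0.430995 − 0.030784 = 1.010303
step 2→3:
  ẍ = (ẋ'−ẋ)/dt = (0.739842083−0.691523223)/0.035239 = 1.371176
  θ̈ = (θ̇'−θ̇)/dt = (-0.691201854−-0.687361609)/0.035239 = -0.108977
  sinθ=0.126656, cosθ=0.991947
  F = (M+m)·ẍ + m·l·cosθ·θ̈ − m·l·sinθ·θ̇² = 3.167900 + -0.041350 − 0.022890 = 3.103660
step 3→4:
  ẍ = (ẋ'−ẋ)/dt = (0.930362613−0.739842083)/0.035239 = 5.406525
  θ̈ = (θ̇'−θ̇)/dt = (-0.833914634−-0.691201854)/0.035239 = -4.049853
  sinθ=0.102595, cosθ=0.994723
  F = (M+m)·ẍ + m·l·cosθ·θ̈ − m·l·sinθ·θ̇² = 12.490981 + -1.540958 − 0.018749 = 10.931274
step 4→5:
  ẍ = (ẋ'−ẋ)/dt = (1.042694336−0.930362613)/0.035239 = 3.187710
  θ̈ = (θ̇'−θ̇)/dt = (-0.912572194−-0.833914634)/0.035239 = -2.232117
  sinθ=0.078338, cosθ=0.996927
  F = (M+m)·ẍ + m·l·cosθ·θ̈ − m·l·sinθ·θ̇² = 7.364736 + -0.851196 − 0.020838 = 6.492702

F_0 = -5.552246 N
F_1 = 1.010303 N
F_2 = 3.103660 N
F_3 = 10.931274 N
F_4 = 6.492702 N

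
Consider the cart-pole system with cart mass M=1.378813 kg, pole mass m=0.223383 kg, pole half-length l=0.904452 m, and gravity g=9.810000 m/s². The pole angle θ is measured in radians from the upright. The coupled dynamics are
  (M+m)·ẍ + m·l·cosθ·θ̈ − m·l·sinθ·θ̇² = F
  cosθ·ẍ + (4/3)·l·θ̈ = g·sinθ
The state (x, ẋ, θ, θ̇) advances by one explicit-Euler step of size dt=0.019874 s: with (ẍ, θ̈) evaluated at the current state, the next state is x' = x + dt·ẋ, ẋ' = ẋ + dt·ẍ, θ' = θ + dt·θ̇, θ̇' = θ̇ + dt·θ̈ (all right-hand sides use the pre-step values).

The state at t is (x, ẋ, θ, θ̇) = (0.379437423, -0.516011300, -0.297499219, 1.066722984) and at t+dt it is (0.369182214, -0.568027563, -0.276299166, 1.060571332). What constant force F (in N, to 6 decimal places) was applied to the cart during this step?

ẍ = (ẋ'−ẋ)/dt = (-0.568027563−-0.516011300)/0.019874 = -2.617302
θ̈ = (θ̇'−θ̇)/dt = (1.060571332−1.066722984)/0.019874 = -0.309533
sinθ=-0.293130, cosθ=0.956073
F = (M+m)·ẍ + m·l·cosθ·θ̈ − m·l·sinθ·θ̇² = -4.193431 + -0.059791 − -0.067391 = -4.185831

F = -4.185831 N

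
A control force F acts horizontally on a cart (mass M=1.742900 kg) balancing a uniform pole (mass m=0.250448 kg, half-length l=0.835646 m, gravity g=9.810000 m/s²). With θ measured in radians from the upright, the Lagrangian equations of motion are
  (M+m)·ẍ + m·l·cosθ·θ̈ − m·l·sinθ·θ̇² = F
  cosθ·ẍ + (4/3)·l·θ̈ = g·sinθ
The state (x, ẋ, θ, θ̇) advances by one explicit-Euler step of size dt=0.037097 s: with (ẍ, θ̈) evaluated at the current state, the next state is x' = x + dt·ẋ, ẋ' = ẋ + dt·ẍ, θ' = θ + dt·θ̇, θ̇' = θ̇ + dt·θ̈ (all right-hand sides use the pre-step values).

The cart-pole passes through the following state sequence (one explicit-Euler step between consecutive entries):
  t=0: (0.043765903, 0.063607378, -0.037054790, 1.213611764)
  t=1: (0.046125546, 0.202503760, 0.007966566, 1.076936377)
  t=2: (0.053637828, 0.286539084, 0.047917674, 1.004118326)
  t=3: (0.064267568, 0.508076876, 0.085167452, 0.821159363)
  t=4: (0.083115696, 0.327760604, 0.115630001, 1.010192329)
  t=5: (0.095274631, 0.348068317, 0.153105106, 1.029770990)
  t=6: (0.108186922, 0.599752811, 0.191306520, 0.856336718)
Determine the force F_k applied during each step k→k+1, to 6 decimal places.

F_0 = 6.704258 N
F_1 = 4.102774 N
F_2 = 10.862878 N
F_3 = -8.638431 N
F_4 = 1.176279 N
F_5 = 12.523019 N

step 0→1:
  ẍ = (ẋ'−ẋ)/dt = (0.202503760−0.063607378)/0.037097 = 3.744141
  θ̈ = (θ̇'−θ̇)/dt = (1.076936377−1.213611764)/0.037097 = -3.684271
  sinθ=-0.037046, cosθ=0.999314
  F = (M+m)·ẍ + m·l·cosθ·θ̈ − m·l·sinθ·θ̇² = 7.463375 + -0.770536 − -0.011419 = 6.704258
step 1→2:
  ẍ = (ẋ'−ẋ)/dt = (0.286539084−0.202503760)/0.037097 = 2.265286
  θ̈ = (θ̇'−θ̇)/dt = (1.004118326−1.076936377)/0.037097 = -1.962909
  sinθ=0.007966, cosθ=0.999968
  F = (M+m)·ẍ + m·l·cosθ·θ̈ − m·l·sinθ·θ̇² = 4.515504 + -0.410796 − 0.001934 = 4.102774
step 2→3:
  ẍ = (ẋ'−ẋ)/dt = (0.508076876−0.286539084)/0.037097 = 5.971852
  θ̈ = (θ̇'−θ̇)/dt = (0.821159363−1.004118326)/0.037097 = -4.931907
  sinθ=0.047899, cosθ=0.998852
  F = (M+m)·ẍ + m·l·cosθ·θ̈ − m·l·sinθ·θ̇² = 11.903979 + -1.030994 − 0.010107 = 10.862878
step 3→4:
  ẍ = (ẋ'−ẋ)/dt = (0.327760604−0.508076876)/0.037097 = -4.860670
  θ̈ = (θ̇'−θ̇)/dt = (1.010192329−0.821159363)/0.037097 = 5.095640
  sinθ=0.085065, cosθ=0.996375
  F = (M+m)·ẍ + m·l·cosθ·θ̈ − m·l·sinθ·θ̇² = -9.689007 + 1.062580 − 0.012004 = -8.638431
step 4→5:
  ẍ = (ẋ'−ẋ)/dt = (0.348068317−0.327760604)/0.037097 = 0.547422
  θ̈ = (θ̇'−θ̇)/dt = (1.029770990−1.010192329)/0.037097 = 0.527769
  sinθ=0.115373, cosθ=0.993322
  F = (M+m)·ẍ + m·l·cosθ·θ̈ − m·l·sinθ·θ̇² = 1.091202 + 0.109717 − 0.024641 = 1.176279
step 5→6:
  ẍ = (ẋ'−ẋ)/dt = (0.599752811−0.348068317)/0.037097 = 6.784497
  θ̈ = (θ̇'−θ̇)/dt = (0.856336718−1.029770990)/0.037097 = -4.675156
  sinθ=0.152508, cosθ=0.988302
  F = (M+m)·ẍ + m·l·cosθ·θ̈ − m·l·sinθ·θ̇² = 13.523864 + -0.966999 − 0.033846 = 12.523019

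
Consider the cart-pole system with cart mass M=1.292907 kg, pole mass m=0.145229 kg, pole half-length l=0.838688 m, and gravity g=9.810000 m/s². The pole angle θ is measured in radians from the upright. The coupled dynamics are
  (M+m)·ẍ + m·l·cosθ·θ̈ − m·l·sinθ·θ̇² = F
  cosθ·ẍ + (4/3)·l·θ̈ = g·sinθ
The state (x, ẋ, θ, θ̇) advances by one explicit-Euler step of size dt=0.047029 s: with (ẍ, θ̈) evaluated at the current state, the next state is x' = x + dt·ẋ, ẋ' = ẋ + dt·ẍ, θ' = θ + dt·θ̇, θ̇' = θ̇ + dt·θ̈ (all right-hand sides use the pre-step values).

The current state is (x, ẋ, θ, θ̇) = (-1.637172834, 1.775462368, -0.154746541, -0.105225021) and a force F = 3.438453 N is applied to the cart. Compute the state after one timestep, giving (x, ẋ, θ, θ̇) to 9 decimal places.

(-1.553674614, 1.902620879, -0.159695169, -0.281167204)

sinθ=-0.154129674, cosθ=0.988050628
temp = (F + m·l·θ̇²·sinθ)/(M+m) = (3.438453 + -0.000207863)/1.438136 = 2.390764946
θ̈ = (g·sinθ − cosθ·temp)/(l·(4/3 − m·cos²θ/(M+m))) = -3.741142347
ẍ = temp − m·l·θ̈·cosθ/(M+m) = 2.703831916
Euler: x'=-1.637172834+0.047029·1.775462368=-1.553674614, ẋ'=1.775462368+0.047029·2.703831916=1.902620879
       θ'=-0.154746541+0.047029·-0.105225021=-0.159695169, θ̇'=-0.105225021+0.047029·-3.741142347=-0.281167204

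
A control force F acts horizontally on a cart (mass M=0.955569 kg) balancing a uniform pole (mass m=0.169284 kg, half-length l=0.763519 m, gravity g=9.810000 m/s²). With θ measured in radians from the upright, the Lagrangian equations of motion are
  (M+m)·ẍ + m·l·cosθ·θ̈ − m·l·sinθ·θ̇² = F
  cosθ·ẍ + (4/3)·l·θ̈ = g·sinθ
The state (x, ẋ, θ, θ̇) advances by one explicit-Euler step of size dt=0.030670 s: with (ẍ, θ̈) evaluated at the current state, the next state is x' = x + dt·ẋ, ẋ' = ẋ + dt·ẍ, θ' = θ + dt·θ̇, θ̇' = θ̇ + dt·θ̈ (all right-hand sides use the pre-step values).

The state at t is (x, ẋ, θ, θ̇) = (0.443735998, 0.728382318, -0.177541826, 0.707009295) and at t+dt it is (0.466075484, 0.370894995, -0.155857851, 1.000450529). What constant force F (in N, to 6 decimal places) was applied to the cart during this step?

F = -11.882595 N

ẍ = (ẋ'−ẋ)/dt = (0.370894995−0.728382318)/0.030670 = -11.655928
θ̈ = (θ̇'−θ̇)/dt = (1.000450529−0.707009295)/0.030670 = 9.567696
sinθ=-0.176611, cosθ=0.984281
F = (M+m)·ẍ + m·l·cosθ·θ̈ − m·l·sinθ·θ̇² = -13.111206 + 1.217201 − -0.011410 = -11.882595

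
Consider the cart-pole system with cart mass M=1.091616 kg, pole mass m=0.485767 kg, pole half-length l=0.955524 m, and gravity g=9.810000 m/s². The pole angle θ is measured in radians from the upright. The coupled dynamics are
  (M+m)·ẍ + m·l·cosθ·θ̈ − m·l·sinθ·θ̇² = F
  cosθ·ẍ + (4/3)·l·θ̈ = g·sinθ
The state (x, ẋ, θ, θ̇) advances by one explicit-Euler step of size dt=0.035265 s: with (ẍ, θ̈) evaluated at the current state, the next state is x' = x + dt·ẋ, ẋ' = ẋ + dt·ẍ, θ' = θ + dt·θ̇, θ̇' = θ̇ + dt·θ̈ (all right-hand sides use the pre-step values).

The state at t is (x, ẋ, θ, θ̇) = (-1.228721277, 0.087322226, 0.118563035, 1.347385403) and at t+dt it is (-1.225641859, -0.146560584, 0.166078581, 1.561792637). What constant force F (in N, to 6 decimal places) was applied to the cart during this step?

ẍ = (ẋ'−ẋ)/dt = (-0.146560584−0.087322226)/0.035265 = -6.632151
θ̈ = (θ̇'−θ̇)/dt = (1.561792637−1.347385403)/0.035265 = 6.079888
sinθ=0.118285, cosθ=0.992980
F = (M+m)·ẍ + m·l·cosθ·θ̈ − m·l·sinθ·θ̇² = -10.461442 + 2.802241 − 0.099675 = -7.758876

F = -7.758876 N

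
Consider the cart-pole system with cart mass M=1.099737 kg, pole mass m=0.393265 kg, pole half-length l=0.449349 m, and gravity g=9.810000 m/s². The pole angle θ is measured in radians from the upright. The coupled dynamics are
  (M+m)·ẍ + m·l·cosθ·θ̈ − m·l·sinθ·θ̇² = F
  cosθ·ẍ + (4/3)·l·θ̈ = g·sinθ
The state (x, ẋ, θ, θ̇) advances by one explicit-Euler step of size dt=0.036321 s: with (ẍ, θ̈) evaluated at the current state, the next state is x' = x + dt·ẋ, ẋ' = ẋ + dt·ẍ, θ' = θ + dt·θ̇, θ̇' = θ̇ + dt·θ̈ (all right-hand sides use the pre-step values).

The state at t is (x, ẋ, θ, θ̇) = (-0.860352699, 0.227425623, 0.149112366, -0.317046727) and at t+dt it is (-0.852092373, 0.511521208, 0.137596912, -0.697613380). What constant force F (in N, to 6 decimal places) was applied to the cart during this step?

F = 9.844292 N

ẍ = (ẋ'−ẋ)/dt = (0.511521208−0.227425623)/0.036321 = 7.821800
θ̈ = (θ̇'−θ̇)/dt = (-0.697613380−-0.317046727)/0.036321 = -10.477868
sinθ=0.148560, cosθ=0.988903
F = (M+m)·ẍ + m·l·cosθ·θ̈ − m·l·sinθ·θ̇² = 11.677963 + -1.831032 − 0.002639 = 9.844292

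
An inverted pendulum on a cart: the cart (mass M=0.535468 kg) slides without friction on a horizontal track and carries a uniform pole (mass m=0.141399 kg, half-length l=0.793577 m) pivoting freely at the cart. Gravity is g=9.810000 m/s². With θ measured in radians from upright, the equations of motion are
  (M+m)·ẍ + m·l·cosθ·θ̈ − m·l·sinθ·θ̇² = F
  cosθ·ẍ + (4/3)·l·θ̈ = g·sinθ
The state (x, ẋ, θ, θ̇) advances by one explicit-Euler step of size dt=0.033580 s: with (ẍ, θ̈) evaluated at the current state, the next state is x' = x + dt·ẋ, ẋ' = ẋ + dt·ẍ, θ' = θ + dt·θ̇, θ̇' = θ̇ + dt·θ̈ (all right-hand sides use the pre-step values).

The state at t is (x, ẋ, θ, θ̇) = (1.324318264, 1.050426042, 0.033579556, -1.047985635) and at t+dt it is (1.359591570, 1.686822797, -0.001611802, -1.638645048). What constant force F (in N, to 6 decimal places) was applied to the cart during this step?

ẍ = (ẋ'−ẋ)/dt = (1.686822797−1.050426042)/0.033580 = 18.951660
θ̈ = (θ̇'−θ̇)/dt = (-1.638645048−-1.047985635)/0.033580 = -17.589619
sinθ=0.033573, cosθ=0.999436
F = (M+m)·ẍ + m·l·cosθ·θ̈ − m·l·sinθ·θ̇² = 12.827753 + -1.972636 − 0.004138 = 10.850980

F = 10.850980 N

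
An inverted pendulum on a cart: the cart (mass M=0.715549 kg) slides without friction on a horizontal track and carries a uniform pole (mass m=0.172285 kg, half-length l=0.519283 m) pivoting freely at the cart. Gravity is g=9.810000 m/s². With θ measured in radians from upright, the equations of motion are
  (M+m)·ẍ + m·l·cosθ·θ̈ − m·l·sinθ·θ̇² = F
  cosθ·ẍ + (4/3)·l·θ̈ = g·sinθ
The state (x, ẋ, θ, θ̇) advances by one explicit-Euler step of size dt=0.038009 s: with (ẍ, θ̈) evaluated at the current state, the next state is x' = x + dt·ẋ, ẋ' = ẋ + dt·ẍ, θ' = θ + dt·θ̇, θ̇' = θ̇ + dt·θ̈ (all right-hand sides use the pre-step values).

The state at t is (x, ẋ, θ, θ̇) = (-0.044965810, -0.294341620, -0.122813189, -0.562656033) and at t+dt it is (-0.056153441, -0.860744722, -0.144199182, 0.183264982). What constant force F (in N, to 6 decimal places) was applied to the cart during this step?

F = -11.484362 N

ẍ = (ẋ'−ẋ)/dt = (-0.860744722−-0.294341620)/0.038009 = -14.901815
θ̈ = (θ̇'−θ̇)/dt = (0.183264982−-0.562656033)/0.038009 = 19.624852
sinθ=-0.122505, cosθ=0.992468
F = (M+m)·ẍ + m·l·cosθ·θ̈ − m·l·sinθ·θ̇² = -13.230338 + 1.742507 − -0.003470 = -11.484362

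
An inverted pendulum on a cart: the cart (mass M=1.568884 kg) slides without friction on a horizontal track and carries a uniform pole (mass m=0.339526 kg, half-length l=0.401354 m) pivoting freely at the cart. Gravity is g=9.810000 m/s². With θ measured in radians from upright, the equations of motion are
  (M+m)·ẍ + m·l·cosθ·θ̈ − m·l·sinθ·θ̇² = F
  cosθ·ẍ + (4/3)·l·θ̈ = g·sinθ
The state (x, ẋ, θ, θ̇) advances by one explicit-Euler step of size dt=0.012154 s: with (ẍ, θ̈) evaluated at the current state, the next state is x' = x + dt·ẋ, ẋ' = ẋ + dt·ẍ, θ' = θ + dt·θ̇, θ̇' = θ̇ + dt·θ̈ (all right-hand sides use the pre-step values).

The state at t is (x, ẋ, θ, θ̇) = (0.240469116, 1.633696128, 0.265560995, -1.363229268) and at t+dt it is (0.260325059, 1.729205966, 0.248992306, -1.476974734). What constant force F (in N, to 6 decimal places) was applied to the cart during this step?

F = 13.699800 N

ẍ = (ẋ'−ẋ)/dt = (1.729205966−1.633696128)/0.012154 = 7.858305
θ̈ = (θ̇'−θ̇)/dt = (-1.476974734−-1.363229268)/0.012154 = -9.358686
sinθ=0.262451, cosθ=0.964945
F = (M+m)·ẍ + m·l·cosθ·θ̈ − m·l·sinθ·θ̇² = 14.996868 + -1.230604 − 0.066464 = 13.699800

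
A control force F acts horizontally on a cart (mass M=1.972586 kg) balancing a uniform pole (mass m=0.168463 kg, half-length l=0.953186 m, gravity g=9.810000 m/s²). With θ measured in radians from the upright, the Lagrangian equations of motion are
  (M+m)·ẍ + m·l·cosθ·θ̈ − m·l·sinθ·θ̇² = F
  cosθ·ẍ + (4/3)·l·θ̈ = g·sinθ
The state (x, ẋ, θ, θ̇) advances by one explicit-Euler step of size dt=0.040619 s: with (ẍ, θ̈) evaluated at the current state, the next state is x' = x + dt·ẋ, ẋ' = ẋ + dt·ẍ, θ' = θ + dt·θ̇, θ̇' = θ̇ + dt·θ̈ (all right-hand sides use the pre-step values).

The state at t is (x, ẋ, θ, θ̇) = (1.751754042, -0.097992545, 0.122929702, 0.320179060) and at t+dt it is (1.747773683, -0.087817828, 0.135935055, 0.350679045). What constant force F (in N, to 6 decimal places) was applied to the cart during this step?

F = 0.653960 N

ẍ = (ẋ'−ẋ)/dt = (-0.087817828−-0.097992545)/0.040619 = 0.250492
θ̈ = (θ̇'−θ̇)/dt = (0.350679045−0.320179060)/0.040619 = 0.750880
sinθ=0.122620, cosθ=0.992454
F = (M+m)·ẍ + m·l·cosθ·θ̈ − m·l·sinθ·θ̇² = 0.536315 + 0.119664 − 0.002019 = 0.653960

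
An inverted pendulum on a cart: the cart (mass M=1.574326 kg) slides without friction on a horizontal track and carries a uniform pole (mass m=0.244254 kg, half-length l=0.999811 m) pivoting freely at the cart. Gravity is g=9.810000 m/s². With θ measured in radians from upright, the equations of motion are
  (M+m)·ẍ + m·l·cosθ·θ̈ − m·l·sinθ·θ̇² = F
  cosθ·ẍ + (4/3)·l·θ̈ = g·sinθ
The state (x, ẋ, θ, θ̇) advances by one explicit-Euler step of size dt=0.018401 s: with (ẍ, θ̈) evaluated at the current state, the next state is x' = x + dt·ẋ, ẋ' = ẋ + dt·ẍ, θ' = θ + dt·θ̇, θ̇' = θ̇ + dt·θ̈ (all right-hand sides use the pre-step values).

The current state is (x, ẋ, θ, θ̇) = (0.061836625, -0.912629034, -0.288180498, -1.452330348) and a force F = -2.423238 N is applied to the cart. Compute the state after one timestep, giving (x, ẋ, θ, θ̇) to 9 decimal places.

(0.045043338, -0.935822210, -0.314904829, -1.474134539)

sinθ=-0.284208226, cosθ=0.958762580
temp = (F + m·l·θ̇²·sinθ)/(M+m) = (-2.423238 + -0.146395276)/1.818580 = -1.412988857
θ̈ = (g·sinθ − cosθ·temp)/(l·(4/3 − m·cos²θ/(M+m))) = -1.184945984
ẍ = temp − m·l·θ̈·cosθ/(M+m) = -1.260430216
Euler: x'=0.061836625+0.018401·-0.912629034=0.045043338, ẋ'=-0.912629034+0.018401·-1.260430216=-0.935822210
       θ'=-0.288180498+0.018401·-1.452330348=-0.314904829, θ̇'=-1.452330348+0.018401·-1.184945984=-1.474134539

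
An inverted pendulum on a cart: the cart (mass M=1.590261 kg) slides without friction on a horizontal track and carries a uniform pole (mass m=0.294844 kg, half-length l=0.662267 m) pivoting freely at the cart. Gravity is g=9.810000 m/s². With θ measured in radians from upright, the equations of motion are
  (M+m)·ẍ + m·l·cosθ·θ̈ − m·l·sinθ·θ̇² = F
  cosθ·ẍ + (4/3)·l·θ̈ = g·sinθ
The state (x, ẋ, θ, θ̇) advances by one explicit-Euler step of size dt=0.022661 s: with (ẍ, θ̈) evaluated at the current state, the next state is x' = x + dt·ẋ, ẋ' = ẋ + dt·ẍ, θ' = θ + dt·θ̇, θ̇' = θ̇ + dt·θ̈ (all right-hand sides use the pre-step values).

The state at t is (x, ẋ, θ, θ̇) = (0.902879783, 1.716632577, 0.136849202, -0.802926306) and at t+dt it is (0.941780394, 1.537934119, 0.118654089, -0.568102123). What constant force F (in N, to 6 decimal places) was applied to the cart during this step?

F = -12.878080 N

ẍ = (ẋ'−ẋ)/dt = (1.537934119−1.716632577)/0.022661 = -7.885727
θ̈ = (θ̇'−θ̇)/dt = (-0.568102123−-0.802926306)/0.022661 = 10.362481
sinθ=0.136422, cosθ=0.990651
F = (M+m)·ẍ + m·l·cosθ·θ̈ − m·l·sinθ·θ̇² = -14.865423 + 2.004517 − 0.017174 = -12.878080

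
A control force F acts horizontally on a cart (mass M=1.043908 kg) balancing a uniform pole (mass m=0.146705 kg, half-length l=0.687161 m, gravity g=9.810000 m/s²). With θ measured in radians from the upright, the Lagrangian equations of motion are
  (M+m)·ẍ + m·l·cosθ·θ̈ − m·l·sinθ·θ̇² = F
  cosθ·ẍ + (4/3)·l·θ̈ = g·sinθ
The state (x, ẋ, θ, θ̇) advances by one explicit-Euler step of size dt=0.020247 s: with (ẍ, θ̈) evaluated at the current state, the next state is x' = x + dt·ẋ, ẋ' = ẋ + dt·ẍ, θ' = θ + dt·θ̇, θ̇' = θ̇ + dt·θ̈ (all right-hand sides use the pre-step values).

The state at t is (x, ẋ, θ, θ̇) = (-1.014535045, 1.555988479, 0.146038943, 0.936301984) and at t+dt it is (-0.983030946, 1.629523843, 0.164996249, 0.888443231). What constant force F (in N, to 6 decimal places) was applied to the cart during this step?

F = 4.075591 N

ẍ = (ẋ'−ẋ)/dt = (1.629523843−1.555988479)/0.020247 = 3.631914
θ̈ = (θ̇'−θ̇)/dt = (0.888443231−0.936301984)/0.020247 = -2.363745
sinθ=0.145520, cosθ=0.989355
F = (M+m)·ẍ + m·l·cosθ·θ̈ − m·l·sinθ·θ̇² = 4.324204 + -0.235753 − 0.012861 = 4.075591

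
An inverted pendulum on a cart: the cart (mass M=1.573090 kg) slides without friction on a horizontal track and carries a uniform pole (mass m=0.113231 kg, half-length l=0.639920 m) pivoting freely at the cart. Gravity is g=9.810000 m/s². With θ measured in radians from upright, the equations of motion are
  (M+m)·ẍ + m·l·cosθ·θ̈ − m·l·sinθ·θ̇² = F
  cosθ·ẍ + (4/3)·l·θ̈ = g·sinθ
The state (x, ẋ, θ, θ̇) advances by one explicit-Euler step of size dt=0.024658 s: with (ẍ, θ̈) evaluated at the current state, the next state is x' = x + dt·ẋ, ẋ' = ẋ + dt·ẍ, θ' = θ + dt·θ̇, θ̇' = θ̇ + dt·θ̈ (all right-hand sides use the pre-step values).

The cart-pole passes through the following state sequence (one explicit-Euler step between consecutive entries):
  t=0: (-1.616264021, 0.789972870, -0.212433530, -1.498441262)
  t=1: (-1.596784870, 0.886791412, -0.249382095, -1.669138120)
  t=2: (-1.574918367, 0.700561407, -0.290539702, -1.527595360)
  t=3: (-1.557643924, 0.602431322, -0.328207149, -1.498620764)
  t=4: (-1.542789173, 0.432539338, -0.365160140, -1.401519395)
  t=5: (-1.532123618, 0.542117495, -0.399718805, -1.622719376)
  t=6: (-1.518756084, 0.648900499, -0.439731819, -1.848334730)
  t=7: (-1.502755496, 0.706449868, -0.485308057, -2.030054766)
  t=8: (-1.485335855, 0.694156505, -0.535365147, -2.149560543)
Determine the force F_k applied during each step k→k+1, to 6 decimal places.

F_0 = 6.165241 N
F_1 = -12.283084 N
F_2 = -6.580946 N
F_3 = -11.296077 N
F_4 = 6.937549 N
F_5 = 6.766250 N
F_6 = 3.557895 N
F_7 = -1.012051 N

step 0→1:
  ẍ = (ẋ'−ẋ)/dt = (0.886791412−0.789972870)/0.024658 = 3.926456
  θ̈ = (θ̇'−θ̇)/dt = (-1.669138120−-1.498441262)/0.024658 = -6.922575
  sinθ=-0.210839, cosθ=0.977521
  F = (M+m)·ẍ + m·l·cosθ·θ̈ − m·l·sinθ·θ̇² = 6.621265 + -0.490326 − -0.034302 = 6.165241
step 1→2:
  ẍ = (ẋ'−ẋ)/dt = (0.700561407−0.886791412)/0.024658 = -7.552519
  θ̈ = (θ̇'−θ̇)/dt = (-1.527595360−-1.669138120)/0.024658 = 5.740237
  sinθ=-0.246805, cosθ=0.969065
  F = (M+m)·ẍ + m·l·cosθ·θ̈ − m·l·sinθ·θ̇² = -12.735971 + 0.403064 − -0.049823 = -12.283084
step 2→3:
  ẍ = (ẋ'−ẋ)/dt = (0.602431322−0.700561407)/0.024658 = -3.979645
  θ̈ = (θ̇'−θ̇)/dt = (-1.498620764−-1.527595360)/0.024658 = 1.175059
  sinθ=-0.286469, cosθ=0.958089
  F = (M+m)·ẍ + m·l·cosθ·θ̈ − m·l·sinθ·θ̇² = -6.710959 + 0.081575 − -0.048438 = -6.580946
step 3→4:
  ẍ = (ẋ'−ẋ)/dt = (0.432539338−0.602431322)/0.024658 = -6.889934
  θ̈ = (θ̇'−θ̇)/dt = (-1.401519395−-1.498620764)/0.024658 = 3.937926
  sinθ=-0.322346, cosθ=0.946622
  F = (M+m)·ẍ + m·l·cosθ·θ̈ − m·l·sinθ·θ̇² = -11.618640 + 0.270106 − -0.052456 = -11.296077
step 4→5:
  ẍ = (ẋ'−ẋ)/dt = (0.542117495−0.432539338)/0.024658 = 4.443919
  θ̈ = (θ̇'−θ̇)/dt = (-1.622719376−-1.401519395)/0.024658 = -8.970719
  sinθ=-0.357099, cosθ=0.934067
  F = (M+m)·ẍ + m·l·cosθ·θ̈ − m·l·sinθ·θ̇² = 7.493874 + -0.607150 − -0.050825 = 6.937549
step 5→6:
  ẍ = (ẋ'−ẋ)/dt = (0.648900499−0.542117495)/0.024658 = 4.330562
  θ̈ = (θ̇'−θ̇)/dt = (-1.848334730−-1.622719376)/0.024658 = -9.149783
  sinθ=-0.389159, cosθ=0.921170
  F = (M+m)·ẍ + m·l·cosθ·θ̈ − m·l·sinθ·θ̇² = 7.302718 + -0.610720 − -0.074252 = 6.766250
step 6→7:
  ẍ = (ẋ'−ẋ)/dt = (0.706449868−0.648900499)/0.024658 = 2.333903
  θ̈ = (θ̇'−θ̇)/dt = (-2.030054766−-1.848334730)/0.024658 = -7.369618
  sinθ=-0.425697, cosθ=0.904866
  F = (M+m)·ẍ + m·l·cosθ·θ̈ − m·l·sinθ·θ̇² = 3.935709 + -0.483193 − -0.105379 = 3.557895
step 7→8:
  ẍ = (ẋ'−ẋ)/dt = (0.694156505−0.706449868)/0.024658 = -0.498555
  θ̈ = (θ̇'−θ̇)/dt = (-2.149560543−-2.030054766)/0.024658 = -4.846532
  sinθ=-0.466481, cosθ=0.884531
  F = (M+m)·ẍ + m·l·cosθ·θ̈ − m·l·sinθ·θ̇² = -0.840723 + -0.310624 − -0.139297 = -1.012051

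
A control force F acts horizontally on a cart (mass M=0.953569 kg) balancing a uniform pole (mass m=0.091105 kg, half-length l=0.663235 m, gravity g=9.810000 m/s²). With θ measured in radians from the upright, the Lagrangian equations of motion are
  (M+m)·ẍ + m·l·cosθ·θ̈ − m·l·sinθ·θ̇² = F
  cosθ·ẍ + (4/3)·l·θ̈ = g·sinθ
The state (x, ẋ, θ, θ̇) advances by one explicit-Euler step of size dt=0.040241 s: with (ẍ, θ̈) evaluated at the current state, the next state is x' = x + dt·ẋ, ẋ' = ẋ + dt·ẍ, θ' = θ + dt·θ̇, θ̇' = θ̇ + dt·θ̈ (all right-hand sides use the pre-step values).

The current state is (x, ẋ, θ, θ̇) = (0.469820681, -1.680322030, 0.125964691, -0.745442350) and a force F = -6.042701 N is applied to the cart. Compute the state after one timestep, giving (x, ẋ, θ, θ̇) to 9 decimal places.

sinθ=0.125631839, cosθ=0.992076933
temp = (F + m·l·θ̇²·sinθ)/(M+m) = (-6.042701 + 0.004218300)/1.044674 = -5.780255563
θ̈ = (g·sinθ − cosθ·temp)/(l·(4/3 − m·cos²θ/(M+m))) = 8.420380752
ẍ = temp − m·l·θ̈·cosθ/(M+m) = -6.263432220
Euler: x'=0.469820681+0.040241·-1.680322030=0.402202842, ẋ'=-1.680322030+0.040241·-6.263432220=-1.932368806
       θ'=0.125964691+0.040241·-0.745442350=0.095967345, θ̇'=-0.745442350+0.040241·8.420380752=-0.406597808

(0.402202842, -1.932368806, 0.095967345, -0.406597808)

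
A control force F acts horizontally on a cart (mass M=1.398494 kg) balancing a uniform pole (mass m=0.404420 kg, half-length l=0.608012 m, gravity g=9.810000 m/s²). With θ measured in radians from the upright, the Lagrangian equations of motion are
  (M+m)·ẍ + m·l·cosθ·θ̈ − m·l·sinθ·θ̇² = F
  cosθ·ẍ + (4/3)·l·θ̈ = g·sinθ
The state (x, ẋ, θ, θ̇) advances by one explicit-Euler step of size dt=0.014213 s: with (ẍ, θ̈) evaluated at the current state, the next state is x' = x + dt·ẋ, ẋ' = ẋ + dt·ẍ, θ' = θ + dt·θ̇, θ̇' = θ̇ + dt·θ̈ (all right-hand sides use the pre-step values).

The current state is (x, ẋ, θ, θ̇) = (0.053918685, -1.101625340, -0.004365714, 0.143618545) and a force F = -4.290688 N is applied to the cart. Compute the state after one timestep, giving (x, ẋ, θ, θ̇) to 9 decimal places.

sinθ=-0.004365700, cosθ=0.999990470
temp = (F + m·l·θ̇²·sinθ)/(M+m) = (-4.290688 + -0.000022142)/1.802914 = -2.379875103
θ̈ = (g·sinθ − cosθ·temp)/(l·(4/3 − m·cos²θ/(M+m))) = 3.465857065
ẍ = temp − m·l·θ̈·cosθ/(M+m) = -2.852564950
Euler: x'=0.053918685+0.014213·-1.101625340=0.038261284, ẋ'=-1.101625340+0.014213·-2.852564950=-1.142168846
       θ'=-0.004365714+0.014213·0.143618545=-0.002324464, θ̇'=0.143618545+0.014213·3.465857065=0.192878771

(0.038261284, -1.142168846, -0.002324464, 0.192878771)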